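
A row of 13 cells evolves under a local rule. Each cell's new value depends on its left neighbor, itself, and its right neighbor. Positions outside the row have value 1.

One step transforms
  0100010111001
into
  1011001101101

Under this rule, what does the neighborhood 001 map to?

At position 4 the neighborhood is 001; the next row has 0 there.

0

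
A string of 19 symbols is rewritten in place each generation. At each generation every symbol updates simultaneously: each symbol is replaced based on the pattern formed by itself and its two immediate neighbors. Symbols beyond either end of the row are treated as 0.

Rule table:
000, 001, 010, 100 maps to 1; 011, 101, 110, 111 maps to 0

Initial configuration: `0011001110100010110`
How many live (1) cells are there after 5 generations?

1100110000111110001
0011001111000001111
1100110000111110000
0011001111000001111  (repeats generation 2; period 2)
generation 5: 1100110000111110000
count of 1: 9

9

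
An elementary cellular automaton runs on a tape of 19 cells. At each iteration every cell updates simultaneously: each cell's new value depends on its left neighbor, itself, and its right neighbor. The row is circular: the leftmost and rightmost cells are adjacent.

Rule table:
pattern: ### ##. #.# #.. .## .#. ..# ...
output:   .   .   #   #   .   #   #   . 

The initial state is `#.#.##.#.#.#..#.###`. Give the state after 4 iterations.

..######......#....

.###..##########...
#...##..........#..
##.#..#........####
..######......#....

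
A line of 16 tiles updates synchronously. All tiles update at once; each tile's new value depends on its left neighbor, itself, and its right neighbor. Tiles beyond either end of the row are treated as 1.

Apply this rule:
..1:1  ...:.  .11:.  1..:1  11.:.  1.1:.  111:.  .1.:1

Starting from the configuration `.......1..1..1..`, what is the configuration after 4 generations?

1.....1111111111
.1...1..........
.11.111........1
.......1......1.

.......1......1.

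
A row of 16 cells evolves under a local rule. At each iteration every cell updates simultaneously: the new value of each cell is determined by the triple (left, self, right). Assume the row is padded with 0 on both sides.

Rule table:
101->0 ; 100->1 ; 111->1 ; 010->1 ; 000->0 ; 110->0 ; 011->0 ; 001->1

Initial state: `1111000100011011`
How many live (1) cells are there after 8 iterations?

8

0110101110100000
1000100100110000
1101111111001000
0000111110111100
0001011100011010
0011001010100011
0100111010110100
1111010010000110
count of 1: 8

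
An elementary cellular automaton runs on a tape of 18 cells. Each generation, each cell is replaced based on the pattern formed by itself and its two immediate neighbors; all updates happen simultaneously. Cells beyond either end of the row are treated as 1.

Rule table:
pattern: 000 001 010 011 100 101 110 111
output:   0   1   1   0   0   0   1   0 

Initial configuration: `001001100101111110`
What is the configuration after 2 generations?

001010100100000110

011010101100000010
001010100100000110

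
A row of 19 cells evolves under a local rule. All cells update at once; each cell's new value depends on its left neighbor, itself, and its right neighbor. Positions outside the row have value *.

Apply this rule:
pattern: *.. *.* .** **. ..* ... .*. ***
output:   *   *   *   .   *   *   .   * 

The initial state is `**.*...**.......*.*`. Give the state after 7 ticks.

**.*******.********

tick 1: *.*.****.*******.**
tick 2: .*.****.*******.***
tick 3: *.****.*******.****
tick 4: .****.*******.*****
tick 5: ****.*******.******
tick 6: ***.*******.*******
tick 7: **.*******.********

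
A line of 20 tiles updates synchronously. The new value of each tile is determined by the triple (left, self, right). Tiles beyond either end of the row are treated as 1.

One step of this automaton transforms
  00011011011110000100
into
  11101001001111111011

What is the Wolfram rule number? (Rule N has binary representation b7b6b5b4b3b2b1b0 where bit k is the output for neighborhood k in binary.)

211

position 10: 111 → 1  (bit 7 = 1)
position 4: 110 → 1  (bit 6 = 1)
position 5: 101 → 0  (bit 5 = 0)
position 0: 100 → 1  (bit 4 = 1)
position 3: 011 → 0  (bit 3 = 0)
position 17: 010 → 0  (bit 2 = 0)
position 2: 001 → 1  (bit 1 = 1)
position 1: 000 → 1  (bit 0 = 1)
bits b7..b0 = 11010011 = 211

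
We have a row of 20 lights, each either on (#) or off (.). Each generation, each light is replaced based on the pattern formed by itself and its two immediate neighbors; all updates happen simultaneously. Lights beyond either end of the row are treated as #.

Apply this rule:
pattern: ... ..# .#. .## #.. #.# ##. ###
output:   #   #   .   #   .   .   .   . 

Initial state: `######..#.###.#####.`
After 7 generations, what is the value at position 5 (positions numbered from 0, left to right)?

#

generation 1: .......#..#...#.....
generation 2: .######..#..##..####
generation 3: .#......#..##..##...
generation 4: ...#####..##..##..##
generation 5: .###.....##..##..##.
generation 6: .#...#####..##..##..
generation 7: ...###.....##..##..#
position 5 holds #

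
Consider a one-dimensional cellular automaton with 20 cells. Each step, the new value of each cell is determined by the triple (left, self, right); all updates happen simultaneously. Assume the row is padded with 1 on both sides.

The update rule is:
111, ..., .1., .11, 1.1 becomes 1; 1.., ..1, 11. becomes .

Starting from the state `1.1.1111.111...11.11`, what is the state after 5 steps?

.111111.111..1.1.111
111111.111...1111111
11111.111..1.1111111
1111.111...111111111
111.111..1.111111111

111.111..1.111111111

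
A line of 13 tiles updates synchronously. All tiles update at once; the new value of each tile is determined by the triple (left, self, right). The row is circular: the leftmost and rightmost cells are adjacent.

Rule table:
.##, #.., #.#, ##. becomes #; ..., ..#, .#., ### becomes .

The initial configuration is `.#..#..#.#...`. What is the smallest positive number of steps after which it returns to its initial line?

..#..#..#.#..
...#..#..#.#.
....#..#..#.#
#....#..#..#.
.#....#..#..#
#.#....#..#..
.#.#....#..#.
..#.#....#..#
#..#.#....#..
.#..#.#....#.
..#..#.#....#
#..#..#.#....
.#..#..#.#...

13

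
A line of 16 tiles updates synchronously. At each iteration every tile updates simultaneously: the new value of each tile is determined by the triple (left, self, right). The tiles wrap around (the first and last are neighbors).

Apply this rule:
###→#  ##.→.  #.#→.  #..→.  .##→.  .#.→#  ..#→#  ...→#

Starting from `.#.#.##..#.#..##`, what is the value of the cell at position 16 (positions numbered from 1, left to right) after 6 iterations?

#

.#.#....##.#.#..
##.#.###...#.#.#
#..#..#..###.#..
#.##.##.#.#..#.#
........#.#.##..
#########.#....#
position 16 holds #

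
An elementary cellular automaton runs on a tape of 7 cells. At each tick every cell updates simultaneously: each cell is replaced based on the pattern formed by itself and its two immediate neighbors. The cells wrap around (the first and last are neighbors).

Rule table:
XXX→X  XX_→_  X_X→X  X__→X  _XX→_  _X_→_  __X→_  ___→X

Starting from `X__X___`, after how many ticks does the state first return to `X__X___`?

14

_X__XX_
__X___X
X__XX__
_X___X_
__XX__X
X___X__
_XX__X_
___X__X
XX__X__
__X__X_
X__X__X
_X__X__
__X__XX
X__X___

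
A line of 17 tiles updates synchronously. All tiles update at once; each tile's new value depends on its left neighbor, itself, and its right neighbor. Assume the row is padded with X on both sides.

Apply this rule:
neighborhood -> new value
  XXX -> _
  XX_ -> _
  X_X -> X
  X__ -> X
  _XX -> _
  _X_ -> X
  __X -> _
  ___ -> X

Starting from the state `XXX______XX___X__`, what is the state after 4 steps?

___XXXXX___XX_XX_
XX______XX___X__X
__XXXXX___XX_XX__
X______XX___X__X_

X______XX___X__X_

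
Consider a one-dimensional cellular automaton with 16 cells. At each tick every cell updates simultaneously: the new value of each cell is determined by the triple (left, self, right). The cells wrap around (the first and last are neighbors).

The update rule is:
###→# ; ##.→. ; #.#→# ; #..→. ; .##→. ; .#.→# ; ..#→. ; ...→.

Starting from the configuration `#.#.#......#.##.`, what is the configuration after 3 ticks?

tick 1: #####......##..#
tick 2: ####............
tick 3: .##.............

.##.............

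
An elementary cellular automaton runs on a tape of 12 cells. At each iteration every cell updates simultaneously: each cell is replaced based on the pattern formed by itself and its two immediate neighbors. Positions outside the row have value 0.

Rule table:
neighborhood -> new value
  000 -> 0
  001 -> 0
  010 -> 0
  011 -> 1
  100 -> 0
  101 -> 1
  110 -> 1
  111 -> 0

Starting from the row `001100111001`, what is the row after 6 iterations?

001100000000

001100101000
001100010000
001100000000
001100000000  (fixed point — unchanged through iteration 6)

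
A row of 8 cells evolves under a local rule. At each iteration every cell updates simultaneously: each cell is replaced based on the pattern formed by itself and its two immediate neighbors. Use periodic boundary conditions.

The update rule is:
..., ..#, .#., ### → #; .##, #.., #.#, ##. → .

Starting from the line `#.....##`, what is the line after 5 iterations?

##..#..#

..####.#
.#.##..#
.#....##
.#.###..
##..#..#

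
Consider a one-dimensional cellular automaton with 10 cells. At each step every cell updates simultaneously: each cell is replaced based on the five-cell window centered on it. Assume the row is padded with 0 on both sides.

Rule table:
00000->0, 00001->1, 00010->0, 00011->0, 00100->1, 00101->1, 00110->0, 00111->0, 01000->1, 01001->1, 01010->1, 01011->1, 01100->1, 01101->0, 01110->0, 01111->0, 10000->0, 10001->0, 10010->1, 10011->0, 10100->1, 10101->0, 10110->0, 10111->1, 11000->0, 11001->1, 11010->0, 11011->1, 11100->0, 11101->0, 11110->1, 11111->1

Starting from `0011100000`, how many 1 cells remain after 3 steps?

1000000000
1100000000
0100000000
count of 1: 1

1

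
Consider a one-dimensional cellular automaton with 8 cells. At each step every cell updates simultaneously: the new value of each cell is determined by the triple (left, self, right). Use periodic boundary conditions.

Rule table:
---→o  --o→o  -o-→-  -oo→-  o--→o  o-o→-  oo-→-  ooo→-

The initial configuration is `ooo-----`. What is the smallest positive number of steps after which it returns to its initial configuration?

---ooooo
ooo-----

2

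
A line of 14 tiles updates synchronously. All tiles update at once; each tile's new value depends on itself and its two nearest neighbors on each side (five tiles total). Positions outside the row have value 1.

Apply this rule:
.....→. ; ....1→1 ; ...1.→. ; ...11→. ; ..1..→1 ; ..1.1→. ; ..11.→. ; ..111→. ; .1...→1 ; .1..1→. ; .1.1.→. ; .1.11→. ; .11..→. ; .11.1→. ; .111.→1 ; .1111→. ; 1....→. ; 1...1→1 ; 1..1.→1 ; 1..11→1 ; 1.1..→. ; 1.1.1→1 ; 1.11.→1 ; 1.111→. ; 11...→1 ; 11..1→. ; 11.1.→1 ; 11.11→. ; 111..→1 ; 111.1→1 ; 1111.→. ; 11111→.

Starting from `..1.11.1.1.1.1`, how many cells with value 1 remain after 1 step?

6

.1..1.11.1.1..
count of 1: 6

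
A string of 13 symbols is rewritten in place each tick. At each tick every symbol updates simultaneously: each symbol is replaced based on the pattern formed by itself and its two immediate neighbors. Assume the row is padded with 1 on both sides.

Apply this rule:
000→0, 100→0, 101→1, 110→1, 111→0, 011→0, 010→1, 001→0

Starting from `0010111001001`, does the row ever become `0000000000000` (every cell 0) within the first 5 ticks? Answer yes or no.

tick 1: 0011001001000
tick 2: 0001001001000
tick 3: 0001001001000  (fixed point — unchanged through tick 5)
tick 5 is 0001001001000, still not uniform 0

no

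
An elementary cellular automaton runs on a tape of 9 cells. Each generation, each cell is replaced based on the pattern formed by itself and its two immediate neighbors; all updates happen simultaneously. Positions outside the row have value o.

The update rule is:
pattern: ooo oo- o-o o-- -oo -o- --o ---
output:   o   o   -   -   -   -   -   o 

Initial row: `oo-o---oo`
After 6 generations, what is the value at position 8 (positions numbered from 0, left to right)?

generation 1: oo---o--o
generation 2: oo-o-----
generation 3: oo---ooo-
generation 4: oo-o--oo-
generation 5: oo-----o-
generation 6: oo-ooo---
position 8 holds -

-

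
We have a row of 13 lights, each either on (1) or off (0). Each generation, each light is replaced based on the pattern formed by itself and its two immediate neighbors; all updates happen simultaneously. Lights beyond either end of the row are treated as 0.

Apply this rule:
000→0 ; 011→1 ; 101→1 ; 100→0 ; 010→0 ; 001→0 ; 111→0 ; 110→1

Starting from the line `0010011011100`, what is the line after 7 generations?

0000000011000

0000011110100
0000010011000
0000000011000
0000000011000  (fixed point — unchanged through generation 7)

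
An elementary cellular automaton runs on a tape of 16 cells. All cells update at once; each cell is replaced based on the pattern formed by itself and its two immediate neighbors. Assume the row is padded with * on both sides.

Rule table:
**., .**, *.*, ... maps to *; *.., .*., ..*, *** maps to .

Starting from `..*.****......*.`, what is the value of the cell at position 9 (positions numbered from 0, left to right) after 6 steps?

*

step 1: ...**..*.****..*
step 2: .*.**...**..*..*
step 3: *.***.*.**.....*
step 4: ***.**.***.***.*
step 5: ..******.***.***
step 6: ..*....***.***..
position 9 holds *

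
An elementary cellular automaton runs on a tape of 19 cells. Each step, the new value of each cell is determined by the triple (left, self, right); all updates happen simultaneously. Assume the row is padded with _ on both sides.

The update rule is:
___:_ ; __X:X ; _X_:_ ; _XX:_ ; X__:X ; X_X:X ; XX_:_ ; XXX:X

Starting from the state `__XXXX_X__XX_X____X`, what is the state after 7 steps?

_X_XX_X_XX__X_X__X_
X_X__X_X__XX_X_XX_X
_X_XX_X_XX__X_X__X_  (repeats step 1; period 2)
step 7: _X_XX_X_XX__X_X__X_

_X_XX_X_XX__X_X__X_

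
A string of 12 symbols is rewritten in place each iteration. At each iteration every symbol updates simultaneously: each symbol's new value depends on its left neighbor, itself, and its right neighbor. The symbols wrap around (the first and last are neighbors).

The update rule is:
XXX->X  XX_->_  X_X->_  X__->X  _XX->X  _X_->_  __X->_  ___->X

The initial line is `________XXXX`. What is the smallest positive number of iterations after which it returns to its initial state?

12

iteration 1: XXXXXXX_XXX_
iteration 2: XXXXXX__XX__
iteration 3: XXXXX_X_X_X_
iteration 4: XXXX________
iteration 5: XXX_XXXXXXX_
iteration 6: XX__XXXXXX__
iteration 7: X_X_XXXXX_X_
iteration 8: ____XXXX____
iteration 9: XXX_XXX_XXXX
iteration 10: XX__XX__XXXX
iteration 11: X_X_X_X_XXXX
iteration 12: ________XXXX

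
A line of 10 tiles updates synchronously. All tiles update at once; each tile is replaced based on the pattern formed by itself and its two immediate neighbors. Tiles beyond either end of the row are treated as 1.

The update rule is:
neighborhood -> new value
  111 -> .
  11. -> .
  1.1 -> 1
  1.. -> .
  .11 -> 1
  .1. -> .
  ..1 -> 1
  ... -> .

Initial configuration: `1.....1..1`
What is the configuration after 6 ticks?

.....1..11
....1..11.
...1..11.1
..1..11.11
.1..11.11.
1..11.11.1

1..11.11.1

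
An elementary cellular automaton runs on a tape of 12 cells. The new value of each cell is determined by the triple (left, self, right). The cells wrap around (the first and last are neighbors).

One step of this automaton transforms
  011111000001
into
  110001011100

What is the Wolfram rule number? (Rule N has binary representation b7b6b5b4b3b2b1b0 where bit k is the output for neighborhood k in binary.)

position 2: 111 → 0  (bit 7 = 0)
position 5: 110 → 1  (bit 6 = 1)
position 0: 101 → 1  (bit 5 = 1)
position 6: 100 → 0  (bit 4 = 0)
position 1: 011 → 1  (bit 3 = 1)
position 11: 010 → 0  (bit 2 = 0)
position 10: 001 → 0  (bit 1 = 0)
position 7: 000 → 1  (bit 0 = 1)
bits b7..b0 = 01101001 = 105

105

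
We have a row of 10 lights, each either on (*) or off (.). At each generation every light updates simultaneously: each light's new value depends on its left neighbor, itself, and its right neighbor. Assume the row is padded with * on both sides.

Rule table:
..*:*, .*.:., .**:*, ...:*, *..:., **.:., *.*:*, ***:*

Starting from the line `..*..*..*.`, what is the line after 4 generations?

generation 1: .*..*..*.*
generation 2: *..*..*.**
generation 3: ..*..*.***
generation 4: .*..*.****

.*..*.****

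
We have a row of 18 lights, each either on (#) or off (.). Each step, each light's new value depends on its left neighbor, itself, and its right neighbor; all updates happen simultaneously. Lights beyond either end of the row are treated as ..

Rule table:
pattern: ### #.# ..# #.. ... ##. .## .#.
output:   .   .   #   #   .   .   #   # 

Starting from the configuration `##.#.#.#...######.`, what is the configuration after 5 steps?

step 1: #..#.#.##.##.....#
step 2: ####.#.#..#.#...##
step 3: #....#.####.##.##.
step 4: ##..##.#....#..#.#
step 5: #.###..##..#####.#

#.###..##..#####.#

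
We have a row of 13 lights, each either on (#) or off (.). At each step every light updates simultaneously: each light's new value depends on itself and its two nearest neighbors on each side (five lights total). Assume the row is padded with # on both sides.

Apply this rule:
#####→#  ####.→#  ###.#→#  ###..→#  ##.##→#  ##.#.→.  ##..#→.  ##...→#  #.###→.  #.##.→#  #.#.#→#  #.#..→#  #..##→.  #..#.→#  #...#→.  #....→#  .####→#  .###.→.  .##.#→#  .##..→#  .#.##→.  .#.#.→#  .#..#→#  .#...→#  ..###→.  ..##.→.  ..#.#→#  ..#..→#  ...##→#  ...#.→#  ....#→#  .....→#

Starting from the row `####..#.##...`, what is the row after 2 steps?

########..##.

####.##.###.#
########..##.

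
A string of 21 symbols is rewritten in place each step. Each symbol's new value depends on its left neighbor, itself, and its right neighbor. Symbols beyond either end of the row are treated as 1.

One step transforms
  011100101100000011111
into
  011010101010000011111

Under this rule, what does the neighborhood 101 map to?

At position 0 the neighborhood is 101; the next row has 0 there.

0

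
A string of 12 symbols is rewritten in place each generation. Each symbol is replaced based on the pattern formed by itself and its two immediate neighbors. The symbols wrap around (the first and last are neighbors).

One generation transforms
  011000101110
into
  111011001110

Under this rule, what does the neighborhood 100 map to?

At position 3 the neighborhood is 100; the next row has 0 there.

0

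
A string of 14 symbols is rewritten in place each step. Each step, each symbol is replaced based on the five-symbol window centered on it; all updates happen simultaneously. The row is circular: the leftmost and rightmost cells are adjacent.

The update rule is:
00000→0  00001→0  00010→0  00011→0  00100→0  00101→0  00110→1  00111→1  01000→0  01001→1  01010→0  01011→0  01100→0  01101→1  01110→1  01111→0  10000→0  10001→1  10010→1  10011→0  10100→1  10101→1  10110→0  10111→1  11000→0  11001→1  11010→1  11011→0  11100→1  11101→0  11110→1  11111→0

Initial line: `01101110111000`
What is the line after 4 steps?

01101100111000
01100010111000
01001000111000
00110010111000

00110010111000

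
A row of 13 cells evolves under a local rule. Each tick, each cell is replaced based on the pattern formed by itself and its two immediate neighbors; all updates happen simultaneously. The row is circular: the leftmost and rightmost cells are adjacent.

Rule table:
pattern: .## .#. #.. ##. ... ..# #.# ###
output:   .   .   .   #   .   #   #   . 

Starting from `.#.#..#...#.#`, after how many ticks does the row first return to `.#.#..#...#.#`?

#.#..#...#.#.
.#..#...#.#.#
#..#...#.#.#.
..#...#.#.#.#
.#...#.#.#.#.
#...#.#.#.#..
...#.#.#.#..#
..#.#.#.#..#.
.#.#.#.#..#..
#.#.#.#..#...
.#.#.#..#...#
#.#.#..#...#.
.#.#..#...#.#

13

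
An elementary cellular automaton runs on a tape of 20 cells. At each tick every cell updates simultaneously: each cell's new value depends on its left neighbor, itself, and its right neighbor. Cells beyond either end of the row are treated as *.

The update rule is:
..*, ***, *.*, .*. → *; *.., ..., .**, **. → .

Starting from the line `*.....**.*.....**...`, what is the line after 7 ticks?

*.**....*....*******

.....*..**....*....*
....**.*.....**...*.
...*..**....*....***
..**.*.....**...*.**
.*..**....*....***.*
**.*.....**...*.*.*.
*.**....*....*******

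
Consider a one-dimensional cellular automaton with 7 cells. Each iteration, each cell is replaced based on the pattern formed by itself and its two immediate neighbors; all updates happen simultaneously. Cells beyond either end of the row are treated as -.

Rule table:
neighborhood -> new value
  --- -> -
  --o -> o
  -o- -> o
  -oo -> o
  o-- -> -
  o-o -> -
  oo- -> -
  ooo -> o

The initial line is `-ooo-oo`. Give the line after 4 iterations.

o-oo---

ooo--o-
oo--oo-
o--oo--
o-oo---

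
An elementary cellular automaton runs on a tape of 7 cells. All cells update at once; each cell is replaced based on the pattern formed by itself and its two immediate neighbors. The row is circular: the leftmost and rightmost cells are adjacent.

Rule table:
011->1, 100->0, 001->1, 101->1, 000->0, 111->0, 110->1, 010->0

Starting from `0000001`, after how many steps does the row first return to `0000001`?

0000010
0000100
0001000
0010000
0100000
1000000
0000001

7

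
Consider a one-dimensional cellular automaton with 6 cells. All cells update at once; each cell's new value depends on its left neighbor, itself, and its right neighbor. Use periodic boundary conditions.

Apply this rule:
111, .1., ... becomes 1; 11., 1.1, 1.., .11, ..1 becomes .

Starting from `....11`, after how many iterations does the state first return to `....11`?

2

.11...
....11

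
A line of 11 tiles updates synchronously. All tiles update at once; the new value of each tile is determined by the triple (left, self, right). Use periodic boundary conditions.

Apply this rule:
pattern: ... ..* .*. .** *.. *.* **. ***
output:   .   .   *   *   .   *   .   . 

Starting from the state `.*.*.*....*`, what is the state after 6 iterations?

..........*

iteration 1: ******....*
iteration 2: ..........*
iteration 3: ..........*  (fixed point — unchanged through iteration 6)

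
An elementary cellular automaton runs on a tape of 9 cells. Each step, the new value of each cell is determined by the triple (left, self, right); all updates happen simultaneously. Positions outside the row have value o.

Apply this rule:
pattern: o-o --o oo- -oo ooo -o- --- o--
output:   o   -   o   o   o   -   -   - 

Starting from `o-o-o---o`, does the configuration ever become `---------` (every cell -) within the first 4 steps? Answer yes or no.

oo-o----o
ooo-----o
ooo-----o  (fixed point — unchanged through step 4)
step 4 is ooo-----o, still not uniform -

no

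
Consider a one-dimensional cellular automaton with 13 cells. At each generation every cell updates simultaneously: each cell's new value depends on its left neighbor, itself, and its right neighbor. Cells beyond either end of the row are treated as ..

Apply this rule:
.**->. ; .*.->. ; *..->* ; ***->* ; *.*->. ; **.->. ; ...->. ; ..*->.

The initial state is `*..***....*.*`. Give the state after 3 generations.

...*....*....

.*..*.*......
..*....*.....
...*....*....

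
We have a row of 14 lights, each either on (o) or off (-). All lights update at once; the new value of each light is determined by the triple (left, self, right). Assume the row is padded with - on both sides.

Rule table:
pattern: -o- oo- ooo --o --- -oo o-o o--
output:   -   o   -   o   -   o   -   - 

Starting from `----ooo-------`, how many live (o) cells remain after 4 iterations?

3

---oo-o-------
--ooo---------
-oo-o---------
ooo-----------
count of o: 3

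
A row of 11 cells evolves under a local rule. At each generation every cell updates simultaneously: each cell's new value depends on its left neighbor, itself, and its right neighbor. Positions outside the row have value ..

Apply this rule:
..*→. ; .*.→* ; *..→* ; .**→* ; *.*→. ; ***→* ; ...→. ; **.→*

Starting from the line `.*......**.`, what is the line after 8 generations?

.**.....***
.***....***
.****...***
.*****..***
.******.***
.******.***  (fixed point — unchanged through generation 8)

.******.***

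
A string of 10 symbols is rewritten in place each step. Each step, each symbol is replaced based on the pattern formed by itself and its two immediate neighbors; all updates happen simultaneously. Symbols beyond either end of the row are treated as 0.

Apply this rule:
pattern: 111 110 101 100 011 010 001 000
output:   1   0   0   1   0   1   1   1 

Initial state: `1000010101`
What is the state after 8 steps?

1111110101
0111100101
1011011101
1000001001
1111111111
0111111110
1011111101
1001111001

1001111001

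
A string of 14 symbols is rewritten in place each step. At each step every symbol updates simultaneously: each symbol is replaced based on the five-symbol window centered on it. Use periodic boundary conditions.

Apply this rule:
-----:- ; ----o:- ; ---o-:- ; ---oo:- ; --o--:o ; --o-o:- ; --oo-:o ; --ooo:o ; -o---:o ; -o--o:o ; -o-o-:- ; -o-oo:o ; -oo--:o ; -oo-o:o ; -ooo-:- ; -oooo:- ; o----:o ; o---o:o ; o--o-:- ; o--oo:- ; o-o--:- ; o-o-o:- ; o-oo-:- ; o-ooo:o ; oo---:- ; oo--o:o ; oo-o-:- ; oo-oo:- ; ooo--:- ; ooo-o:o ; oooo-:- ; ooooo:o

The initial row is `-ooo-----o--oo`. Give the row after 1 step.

-o---o---oo-oo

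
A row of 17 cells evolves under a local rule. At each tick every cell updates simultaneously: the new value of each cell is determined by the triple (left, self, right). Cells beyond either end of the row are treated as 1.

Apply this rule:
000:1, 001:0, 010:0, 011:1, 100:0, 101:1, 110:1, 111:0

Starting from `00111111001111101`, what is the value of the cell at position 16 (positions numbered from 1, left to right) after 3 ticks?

tick 1: 00100001001000111
tick 2: 00001100000010100
tick 3: 01101101111001000
position 16 holds 0

0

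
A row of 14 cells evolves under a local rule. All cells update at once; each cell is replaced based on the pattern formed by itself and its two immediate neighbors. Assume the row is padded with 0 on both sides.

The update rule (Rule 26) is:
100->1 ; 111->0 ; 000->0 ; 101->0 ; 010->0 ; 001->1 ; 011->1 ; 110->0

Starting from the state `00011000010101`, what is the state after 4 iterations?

00110100100000
01100011010000
11010110001000
10000101010100

10000101010100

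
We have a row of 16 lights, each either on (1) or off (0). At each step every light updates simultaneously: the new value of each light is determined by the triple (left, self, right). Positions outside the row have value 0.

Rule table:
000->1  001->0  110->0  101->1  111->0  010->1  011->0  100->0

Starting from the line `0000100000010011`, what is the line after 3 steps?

1100000110001000

1110101111010000
0001110000110111
1100000110001000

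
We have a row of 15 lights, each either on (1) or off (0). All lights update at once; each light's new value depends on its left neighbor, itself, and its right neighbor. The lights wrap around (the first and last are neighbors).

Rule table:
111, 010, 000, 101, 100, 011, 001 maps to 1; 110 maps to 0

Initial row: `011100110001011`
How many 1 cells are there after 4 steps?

12

111011101111110
110111011111101
101110111111011
011101111110111
count of 1: 12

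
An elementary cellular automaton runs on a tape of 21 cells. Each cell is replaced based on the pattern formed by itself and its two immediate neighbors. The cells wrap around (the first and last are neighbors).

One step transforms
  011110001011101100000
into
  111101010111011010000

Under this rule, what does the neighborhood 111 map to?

At position 2 the neighborhood is 111; the next row has 1 there.

1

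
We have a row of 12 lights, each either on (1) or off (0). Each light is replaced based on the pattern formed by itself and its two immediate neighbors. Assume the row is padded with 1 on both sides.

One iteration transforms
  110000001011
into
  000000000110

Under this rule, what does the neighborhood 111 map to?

0

At position 0 the neighborhood is 111; the next row has 0 there.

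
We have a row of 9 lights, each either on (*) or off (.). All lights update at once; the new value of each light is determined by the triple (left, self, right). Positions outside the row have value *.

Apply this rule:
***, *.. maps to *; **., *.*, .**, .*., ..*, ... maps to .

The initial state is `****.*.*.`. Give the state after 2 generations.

generation 1: ***......
generation 2: **.*.....

**.*.....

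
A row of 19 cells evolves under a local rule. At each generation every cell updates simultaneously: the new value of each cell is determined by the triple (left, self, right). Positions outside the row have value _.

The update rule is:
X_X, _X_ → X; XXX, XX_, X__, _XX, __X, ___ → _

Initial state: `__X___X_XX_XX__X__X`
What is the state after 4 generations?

__X_______X____X__X

__X___XX__X____X__X
__X_______X____X__X
__X_______X____X__X  (fixed point — unchanged through generation 4)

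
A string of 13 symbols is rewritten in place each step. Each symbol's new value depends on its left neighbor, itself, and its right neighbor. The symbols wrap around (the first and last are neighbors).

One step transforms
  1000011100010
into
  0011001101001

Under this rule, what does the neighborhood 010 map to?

0

At position 0 the neighborhood is 010; the next row has 0 there.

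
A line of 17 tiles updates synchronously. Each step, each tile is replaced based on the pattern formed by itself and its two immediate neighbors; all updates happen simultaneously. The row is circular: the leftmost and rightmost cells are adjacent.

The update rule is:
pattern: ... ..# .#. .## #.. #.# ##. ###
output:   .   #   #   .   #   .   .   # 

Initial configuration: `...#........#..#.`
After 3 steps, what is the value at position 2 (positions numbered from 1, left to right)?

..###......######
##.#.#....#.####.
...#.##..##..##..
position 2 holds .

.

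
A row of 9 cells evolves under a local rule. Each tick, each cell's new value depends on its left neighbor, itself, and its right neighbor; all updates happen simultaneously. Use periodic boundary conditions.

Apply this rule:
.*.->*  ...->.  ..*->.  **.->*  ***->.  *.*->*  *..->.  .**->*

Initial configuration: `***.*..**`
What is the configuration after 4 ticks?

..***..*.
..*.*..*.
..***..*.  (repeats tick 1; period 2)
tick 4: ..*.*..*.

..*.*..*.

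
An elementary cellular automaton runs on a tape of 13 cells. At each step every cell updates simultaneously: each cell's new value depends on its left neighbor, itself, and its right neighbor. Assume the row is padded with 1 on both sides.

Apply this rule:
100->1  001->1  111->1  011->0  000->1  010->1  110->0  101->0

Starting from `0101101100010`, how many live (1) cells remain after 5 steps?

4

0100000011110
0111111101100
0011111000011
1101110111101
1000100011000
count of 1: 4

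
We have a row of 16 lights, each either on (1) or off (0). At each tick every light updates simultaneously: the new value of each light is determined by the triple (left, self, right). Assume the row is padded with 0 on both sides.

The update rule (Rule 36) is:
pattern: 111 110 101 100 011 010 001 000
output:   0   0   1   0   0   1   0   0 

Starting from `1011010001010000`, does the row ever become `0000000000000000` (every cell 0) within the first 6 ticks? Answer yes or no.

1100110001110000
0000000000000000
all cells are 0 at tick 2

yes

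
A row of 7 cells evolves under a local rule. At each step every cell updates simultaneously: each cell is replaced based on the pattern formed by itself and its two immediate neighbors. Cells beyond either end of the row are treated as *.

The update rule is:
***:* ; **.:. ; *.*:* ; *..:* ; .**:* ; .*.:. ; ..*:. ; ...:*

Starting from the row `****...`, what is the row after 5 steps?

**.****

step 1: ***.**.
step 2: **.**.*
step 3: *.**.**
step 4: .**.***
step 5: **.****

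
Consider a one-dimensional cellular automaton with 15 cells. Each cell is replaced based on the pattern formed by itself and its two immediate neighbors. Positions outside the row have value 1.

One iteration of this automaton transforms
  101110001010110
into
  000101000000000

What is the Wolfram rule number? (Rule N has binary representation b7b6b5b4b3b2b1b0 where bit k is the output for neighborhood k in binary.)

position 3: 111 → 1  (bit 7 = 1)
position 0: 110 → 0  (bit 6 = 0)
position 1: 101 → 0  (bit 5 = 0)
position 5: 100 → 1  (bit 4 = 1)
position 2: 011 → 0  (bit 3 = 0)
position 8: 010 → 0  (bit 2 = 0)
position 7: 001 → 0  (bit 1 = 0)
position 6: 000 → 0  (bit 0 = 0)
bits b7..b0 = 10010000 = 144

144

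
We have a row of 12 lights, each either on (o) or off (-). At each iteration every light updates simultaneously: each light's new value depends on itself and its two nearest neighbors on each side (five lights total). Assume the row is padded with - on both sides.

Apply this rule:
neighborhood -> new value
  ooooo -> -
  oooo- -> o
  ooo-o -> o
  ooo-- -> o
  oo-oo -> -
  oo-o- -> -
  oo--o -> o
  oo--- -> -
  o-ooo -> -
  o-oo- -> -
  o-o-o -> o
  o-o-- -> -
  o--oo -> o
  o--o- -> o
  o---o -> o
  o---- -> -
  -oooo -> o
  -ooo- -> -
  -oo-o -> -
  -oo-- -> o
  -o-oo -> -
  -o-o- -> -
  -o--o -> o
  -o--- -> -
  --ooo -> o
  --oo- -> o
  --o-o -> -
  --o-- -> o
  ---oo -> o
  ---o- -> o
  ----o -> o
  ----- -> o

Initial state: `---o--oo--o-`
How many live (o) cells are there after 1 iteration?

ooooooooooo-
count of o: 11

11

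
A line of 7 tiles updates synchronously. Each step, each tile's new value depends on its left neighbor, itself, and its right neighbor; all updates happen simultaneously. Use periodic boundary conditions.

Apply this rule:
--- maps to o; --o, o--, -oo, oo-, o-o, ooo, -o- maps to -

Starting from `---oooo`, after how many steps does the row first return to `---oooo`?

-o-----
---oooo

2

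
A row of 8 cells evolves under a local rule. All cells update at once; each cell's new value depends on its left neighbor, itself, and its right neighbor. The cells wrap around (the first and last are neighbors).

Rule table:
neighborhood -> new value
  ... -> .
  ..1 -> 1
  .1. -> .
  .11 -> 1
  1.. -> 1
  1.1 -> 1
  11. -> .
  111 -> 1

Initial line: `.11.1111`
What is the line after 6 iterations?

11.11.11

iteration 1: 11.1111.
iteration 2: 1.1111.1
iteration 3: .1111.11
iteration 4: 1111.11.
iteration 5: 111.11.1
iteration 6: 11.11.11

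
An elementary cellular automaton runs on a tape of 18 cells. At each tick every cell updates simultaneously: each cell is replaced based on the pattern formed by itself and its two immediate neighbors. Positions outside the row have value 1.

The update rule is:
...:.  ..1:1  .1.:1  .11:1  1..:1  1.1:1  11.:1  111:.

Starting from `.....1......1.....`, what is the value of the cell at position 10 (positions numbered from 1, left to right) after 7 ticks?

1...111....111...1
11.11.11..11.11.11
.1111111111111111.
11..............11
.11............11.
1111..........1111
...11........11...
position 10 holds .

.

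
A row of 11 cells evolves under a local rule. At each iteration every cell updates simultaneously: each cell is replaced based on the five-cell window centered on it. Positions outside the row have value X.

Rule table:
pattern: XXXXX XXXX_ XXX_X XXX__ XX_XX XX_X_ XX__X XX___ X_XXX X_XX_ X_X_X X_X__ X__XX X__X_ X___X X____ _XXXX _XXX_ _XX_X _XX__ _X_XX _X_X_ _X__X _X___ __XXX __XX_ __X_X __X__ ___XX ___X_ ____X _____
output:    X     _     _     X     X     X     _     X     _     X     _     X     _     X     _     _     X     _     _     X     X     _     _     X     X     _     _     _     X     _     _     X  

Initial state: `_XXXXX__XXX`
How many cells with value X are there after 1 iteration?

X_XX_X__XXX
count of X: 7

7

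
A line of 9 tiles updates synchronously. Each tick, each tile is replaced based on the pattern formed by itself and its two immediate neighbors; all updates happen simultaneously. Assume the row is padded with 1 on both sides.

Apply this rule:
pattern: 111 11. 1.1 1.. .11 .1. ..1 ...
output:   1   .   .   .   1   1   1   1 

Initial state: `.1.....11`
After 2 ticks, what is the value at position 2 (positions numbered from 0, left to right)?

.1.111111
.1.111111
position 2 holds .

.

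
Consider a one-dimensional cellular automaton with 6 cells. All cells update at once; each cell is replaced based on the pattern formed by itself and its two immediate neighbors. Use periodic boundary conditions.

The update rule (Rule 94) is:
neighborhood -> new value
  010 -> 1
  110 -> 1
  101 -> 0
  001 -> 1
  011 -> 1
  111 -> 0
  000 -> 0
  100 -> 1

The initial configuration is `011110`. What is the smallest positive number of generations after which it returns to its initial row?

110011
011110

2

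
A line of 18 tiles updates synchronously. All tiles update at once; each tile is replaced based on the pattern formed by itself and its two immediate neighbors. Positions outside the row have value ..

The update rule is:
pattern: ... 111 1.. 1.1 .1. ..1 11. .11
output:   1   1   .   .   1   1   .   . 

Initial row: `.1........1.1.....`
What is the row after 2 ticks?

tick 1: 11.11111111.1.1111
tick 2: ....111111..1..11.

....111111..1..11.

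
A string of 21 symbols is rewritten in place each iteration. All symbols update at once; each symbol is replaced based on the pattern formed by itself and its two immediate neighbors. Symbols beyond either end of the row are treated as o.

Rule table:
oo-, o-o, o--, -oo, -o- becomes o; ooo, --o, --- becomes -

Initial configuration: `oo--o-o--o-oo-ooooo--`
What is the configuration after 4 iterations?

o---oooooooo--o-oooo-

-oo-oooo-oooooo---oo-
ooooo--ooo----oo--ooo
----oo-o-oo---ooo-o--
o---oooooooo--o-oooo-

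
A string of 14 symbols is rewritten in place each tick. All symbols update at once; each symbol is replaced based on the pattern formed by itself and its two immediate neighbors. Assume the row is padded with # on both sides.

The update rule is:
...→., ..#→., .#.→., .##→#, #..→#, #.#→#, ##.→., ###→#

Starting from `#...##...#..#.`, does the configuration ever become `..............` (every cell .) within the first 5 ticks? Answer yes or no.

.#..#.#...#..#
#.#..#.#...#.#
.#.#..#.#...##
#.#.#..#.#..##
.#.#.#..#.#.##
tick 5 is .#.#.#..#.#.##, still not uniform .

no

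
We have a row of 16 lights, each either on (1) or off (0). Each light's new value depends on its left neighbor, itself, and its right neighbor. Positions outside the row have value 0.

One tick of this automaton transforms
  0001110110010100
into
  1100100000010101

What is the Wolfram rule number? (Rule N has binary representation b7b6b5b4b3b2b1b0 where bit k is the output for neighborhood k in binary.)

position 4: 111 → 1  (bit 7 = 1)
position 5: 110 → 0  (bit 6 = 0)
position 6: 101 → 0  (bit 5 = 0)
position 9: 100 → 0  (bit 4 = 0)
position 3: 011 → 0  (bit 3 = 0)
position 11: 010 → 1  (bit 2 = 1)
position 2: 001 → 0  (bit 1 = 0)
position 0: 000 → 1  (bit 0 = 1)
bits b7..b0 = 10000101 = 133

133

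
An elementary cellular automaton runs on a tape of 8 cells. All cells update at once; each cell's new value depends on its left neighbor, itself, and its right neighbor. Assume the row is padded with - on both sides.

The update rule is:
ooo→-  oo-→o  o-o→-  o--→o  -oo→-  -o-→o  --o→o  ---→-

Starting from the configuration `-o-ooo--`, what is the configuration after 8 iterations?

ooo--o-o

iteration 1: oo---oo-
iteration 2: -oo-o-oo
iteration 3: o-o-o--o
iteration 4: o-o-oooo
iteration 5: o-o----o
iteration 6: o-oo--oo
iteration 7: o--ooo-o
iteration 8: ooo--o-o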